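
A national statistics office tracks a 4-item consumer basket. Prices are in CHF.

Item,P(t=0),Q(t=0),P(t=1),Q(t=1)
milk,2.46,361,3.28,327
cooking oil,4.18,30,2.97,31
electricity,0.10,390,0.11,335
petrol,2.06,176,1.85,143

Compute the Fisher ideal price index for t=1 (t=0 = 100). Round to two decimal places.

116.09

Laspeyres component (base-period weights):
ΣP(t=1)Q(t=0) = 3.28×361 + 2.97×30 + 0.11×390 + 1.85×176 = 1184.08 + 89.1 + 42.9 + 325.6 = 1641.68
ΣP(t=0)Q(t=0) = 2.46×361 + 4.18×30 + 0.10×390 + 2.06×176 = 888.06 + 125.4 + 39 + 362.56 = 1415.02
L = 1641.68 / 1415.02 × 100 = 116.0181
Paasche component (current-period weights):
ΣP(t=1)Q(t=1) = 3.28×327 + 2.97×31 + 0.11×335 + 1.85×143 = 1072.56 + 92.07 + 36.85 + 264.55 = 1466.03
ΣP(t=0)Q(t=1) = 2.46×327 + 4.18×31 + 0.10×335 + 2.06×143 = 804.42 + 129.58 + 33.5 + 294.58 = 1262.08
P = 1466.03 / 1262.08 × 100 = 116.1598
Fisher = √(L × P) = √(116.0181 × 116.1598) = 116.0890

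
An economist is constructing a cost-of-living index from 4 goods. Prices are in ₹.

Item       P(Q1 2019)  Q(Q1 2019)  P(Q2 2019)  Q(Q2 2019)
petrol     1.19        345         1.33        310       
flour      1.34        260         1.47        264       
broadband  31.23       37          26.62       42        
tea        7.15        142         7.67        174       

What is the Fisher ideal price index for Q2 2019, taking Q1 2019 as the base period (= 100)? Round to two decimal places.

99.36

Laspeyres component (base-period weights):
ΣP(Q2 2019)Q(Q1 2019) = 1.33×345 + 1.47×260 + 26.62×37 + 7.67×142 = 458.85 + 382.2 + 984.94 + 1089.14 = 2915.13
ΣP(Q1 2019)Q(Q1 2019) = 1.19×345 + 1.34×260 + 31.23×37 + 7.15×142 = 410.55 + 348.4 + 1155.51 + 1015.3 = 2929.76
L = 2915.13 / 2929.76 × 100 = 99.5006
Paasche component (current-period weights):
ΣP(Q2 2019)Q(Q2 2019) = 1.33×310 + 1.47×264 + 26.62×42 + 7.67×174 = 412.3 + 388.08 + 1118.04 + 1334.58 = 3253
ΣP(Q1 2019)Q(Q2 2019) = 1.19×310 + 1.34×264 + 31.23×42 + 7.15×174 = 368.9 + 353.76 + 1311.66 + 1244.1 = 3278.42
P = 3253 / 3278.42 × 100 = 99.2246
Fisher = √(L × P) = √(99.5006 × 99.2246) = 99.3625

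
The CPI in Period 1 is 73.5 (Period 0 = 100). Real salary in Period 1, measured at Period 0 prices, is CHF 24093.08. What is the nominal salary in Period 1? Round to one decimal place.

17708.4

Nominal = Real × (Index/100) = 24093.08 × (73.5/100)
        = 24093.08 × 0.735 = 17708.4138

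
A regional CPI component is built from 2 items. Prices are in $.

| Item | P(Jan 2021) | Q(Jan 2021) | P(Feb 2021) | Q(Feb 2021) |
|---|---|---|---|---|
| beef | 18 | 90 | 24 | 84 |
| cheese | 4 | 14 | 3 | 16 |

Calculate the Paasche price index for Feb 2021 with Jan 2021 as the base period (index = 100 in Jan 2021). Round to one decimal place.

Paasche price index uses current-period quantities as weights.
ΣP(Feb 2021)·Q(Feb 2021) = 24×84 + 3×16 = 2016 + 48 = 2064
ΣP(Jan 2021)·Q(Feb 2021) = 18×84 + 4×16 = 1512 + 64 = 1576
Index = 2064 / 1576 × 100 = 130.9645

131.0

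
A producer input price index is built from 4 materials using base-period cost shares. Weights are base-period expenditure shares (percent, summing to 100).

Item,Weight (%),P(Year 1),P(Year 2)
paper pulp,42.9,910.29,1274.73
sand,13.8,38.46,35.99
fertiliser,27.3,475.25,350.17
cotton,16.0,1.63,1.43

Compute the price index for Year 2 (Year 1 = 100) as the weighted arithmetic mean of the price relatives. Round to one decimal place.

paper pulp: 42.9 × (1274.73/910.29) = 42.9 × 1.400356 = 60.0753
sand: 13.8 × (35.99/38.46) = 13.8 × 0.935777 = 12.9137
fertiliser: 27.3 × (350.17/475.25) = 27.3 × 0.736812 = 20.1150
cotton: 16.0 × (1.43/1.63) = 16.0 × 0.877301 = 14.0368
Index = Σ wᵢ·(p₁ᵢ/p₀ᵢ) = 60.0753 + 12.9137 + 20.1150 + 14.0368 = 107.1408

107.1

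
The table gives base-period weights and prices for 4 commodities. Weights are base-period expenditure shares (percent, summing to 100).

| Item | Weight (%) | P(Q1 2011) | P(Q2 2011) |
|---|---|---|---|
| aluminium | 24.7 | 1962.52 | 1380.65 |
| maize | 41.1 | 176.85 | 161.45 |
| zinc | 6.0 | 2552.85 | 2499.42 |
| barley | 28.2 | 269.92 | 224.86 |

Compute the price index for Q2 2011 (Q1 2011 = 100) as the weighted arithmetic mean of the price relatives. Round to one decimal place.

84.3

aluminium: 24.7 × (1380.65/1962.52) = 24.7 × 0.703509 = 17.3767
maize: 41.1 × (161.45/176.85) = 41.1 × 0.912921 = 37.5210
zinc: 6.0 × (2499.42/2552.85) = 6.0 × 0.979070 = 5.8744
barley: 28.2 × (224.86/269.92) = 28.2 × 0.833062 = 23.4923
Index = Σ wᵢ·(p₁ᵢ/p₀ᵢ) = 17.3767 + 37.5210 + 5.8744 + 23.4923 = 84.2645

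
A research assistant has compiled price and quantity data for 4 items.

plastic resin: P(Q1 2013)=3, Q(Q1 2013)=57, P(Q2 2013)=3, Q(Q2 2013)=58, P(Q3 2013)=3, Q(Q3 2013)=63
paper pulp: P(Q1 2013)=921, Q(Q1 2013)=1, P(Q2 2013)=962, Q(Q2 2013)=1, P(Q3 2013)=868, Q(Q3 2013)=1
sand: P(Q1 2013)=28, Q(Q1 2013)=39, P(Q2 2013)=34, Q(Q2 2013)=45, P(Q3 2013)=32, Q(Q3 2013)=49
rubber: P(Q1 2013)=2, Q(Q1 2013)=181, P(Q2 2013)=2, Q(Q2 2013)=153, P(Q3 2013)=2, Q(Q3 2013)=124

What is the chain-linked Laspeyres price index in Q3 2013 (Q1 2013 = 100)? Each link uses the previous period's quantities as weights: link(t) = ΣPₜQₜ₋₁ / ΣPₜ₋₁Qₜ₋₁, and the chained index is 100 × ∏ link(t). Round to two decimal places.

Link Q1 2013→Q2 2013:
ΣP(Q2 2013)Q(Q1 2013) = 3×57 + 962×1 + 34×39 + 2×181 = 171 + 962 + 1326 + 362 = 2821
ΣP(Q1 2013)Q(Q1 2013) = 3×57 + 921×1 + 28×39 + 2×181 = 171 + 921 + 1092 + 362 = 2546
link = 2821/2546 = 1.108013
Link Q2 2013→Q3 2013:
ΣP(Q3 2013)Q(Q2 2013) = 3×58 + 868×1 + 32×45 + 2×153 = 174 + 868 + 1440 + 306 = 2788
ΣP(Q2 2013)Q(Q2 2013) = 3×58 + 962×1 + 34×45 + 2×153 = 174 + 962 + 1530 + 306 = 2972
link = 2788/2972 = 0.938089
Chained index = 100 × 1.108013 × 0.938089 = 103.9414

103.94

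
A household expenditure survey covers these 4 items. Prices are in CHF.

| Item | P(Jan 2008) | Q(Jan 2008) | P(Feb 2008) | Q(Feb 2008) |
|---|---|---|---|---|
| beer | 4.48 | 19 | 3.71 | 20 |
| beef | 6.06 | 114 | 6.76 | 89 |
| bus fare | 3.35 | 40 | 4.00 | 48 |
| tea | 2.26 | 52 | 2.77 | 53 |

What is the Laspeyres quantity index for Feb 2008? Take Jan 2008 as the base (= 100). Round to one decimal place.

88.5

Laspeyres quantity index uses base-period prices as weights.
ΣP(Jan 2008)·Q(Feb 2008) = 4.48×20 + 6.06×89 + 3.35×48 + 2.26×53 = 89.6 + 539.34 + 160.8 + 119.78 = 909.52
ΣP(Jan 2008)·Q(Jan 2008) = 4.48×19 + 6.06×114 + 3.35×40 + 2.26×52 = 85.12 + 690.84 + 134 + 117.52 = 1027.48
Index = 909.52 / 1027.48 × 100 = 88.5195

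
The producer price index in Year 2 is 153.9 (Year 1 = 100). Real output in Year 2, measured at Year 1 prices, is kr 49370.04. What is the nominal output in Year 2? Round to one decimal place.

Nominal = Real × (Index/100) = 49370.04 × (153.9/100)
        = 49370.04 × 1.539 = 75980.4916

75980.5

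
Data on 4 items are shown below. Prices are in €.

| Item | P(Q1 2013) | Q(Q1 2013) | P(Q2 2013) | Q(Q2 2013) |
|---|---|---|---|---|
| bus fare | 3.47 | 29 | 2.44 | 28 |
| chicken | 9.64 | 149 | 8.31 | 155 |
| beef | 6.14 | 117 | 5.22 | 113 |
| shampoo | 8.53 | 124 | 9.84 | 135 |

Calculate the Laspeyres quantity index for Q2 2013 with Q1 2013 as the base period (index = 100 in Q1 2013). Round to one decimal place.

Laspeyres quantity index uses base-period prices as weights.
ΣP(Q1 2013)·Q(Q2 2013) = 3.47×28 + 9.64×155 + 6.14×113 + 8.53×135 = 97.16 + 1494.2 + 693.82 + 1151.55 = 3436.73
ΣP(Q1 2013)·Q(Q1 2013) = 3.47×29 + 9.64×149 + 6.14×117 + 8.53×124 = 100.63 + 1436.36 + 718.38 + 1057.72 = 3313.09
Index = 3436.73 / 3313.09 × 100 = 103.7319

103.7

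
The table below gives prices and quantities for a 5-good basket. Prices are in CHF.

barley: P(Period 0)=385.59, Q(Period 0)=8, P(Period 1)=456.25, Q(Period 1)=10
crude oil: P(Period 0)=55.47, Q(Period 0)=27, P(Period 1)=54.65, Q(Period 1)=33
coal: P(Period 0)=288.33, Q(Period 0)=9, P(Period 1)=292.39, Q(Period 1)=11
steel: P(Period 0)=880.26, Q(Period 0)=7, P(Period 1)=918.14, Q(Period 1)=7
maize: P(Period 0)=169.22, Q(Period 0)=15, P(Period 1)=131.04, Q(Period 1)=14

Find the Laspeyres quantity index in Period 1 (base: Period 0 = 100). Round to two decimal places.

109.52

Laspeyres quantity index uses base-period prices as weights.
ΣP(Period 0)·Q(Period 1) = 385.59×10 + 55.47×33 + 288.33×11 + 880.26×7 + 169.22×14 = 3855.9 + 1830.51 + 3171.63 + 6161.82 + 2369.08 = 17388.94
ΣP(Period 0)·Q(Period 0) = 385.59×8 + 55.47×27 + 288.33×9 + 880.26×7 + 169.22×15 = 3084.72 + 1497.69 + 2594.97 + 6161.82 + 2538.3 = 15877.5
Index = 17388.94 / 15877.5 × 100 = 109.5194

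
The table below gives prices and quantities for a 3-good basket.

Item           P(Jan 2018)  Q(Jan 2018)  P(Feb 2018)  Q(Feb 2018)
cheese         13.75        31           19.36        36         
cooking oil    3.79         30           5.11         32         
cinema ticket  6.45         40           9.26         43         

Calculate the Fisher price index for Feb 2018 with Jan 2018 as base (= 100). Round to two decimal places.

140.85

Laspeyres component (base-period weights):
ΣP(Feb 2018)Q(Jan 2018) = 19.36×31 + 5.11×30 + 9.26×40 = 600.16 + 153.3 + 370.4 = 1123.86
ΣP(Jan 2018)Q(Jan 2018) = 13.75×31 + 3.79×30 + 6.45×40 = 426.25 + 113.7 + 258 = 797.95
L = 1123.86 / 797.95 × 100 = 140.8434
Paasche component (current-period weights):
ΣP(Feb 2018)Q(Feb 2018) = 19.36×36 + 5.11×32 + 9.26×43 = 696.96 + 163.52 + 398.18 = 1258.66
ΣP(Jan 2018)Q(Feb 2018) = 13.75×36 + 3.79×32 + 6.45×43 = 495 + 121.28 + 277.35 = 893.63
P = 1258.66 / 893.63 × 100 = 140.8480
Fisher = √(L × P) = √(140.8434 × 140.8480) = 140.8457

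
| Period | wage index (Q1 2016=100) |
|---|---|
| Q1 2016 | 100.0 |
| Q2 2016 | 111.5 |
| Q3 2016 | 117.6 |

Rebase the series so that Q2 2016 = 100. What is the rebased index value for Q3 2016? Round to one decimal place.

Rebased(Q3 2016) = 117.6 / 111.5 × 100 = 105.4709

105.5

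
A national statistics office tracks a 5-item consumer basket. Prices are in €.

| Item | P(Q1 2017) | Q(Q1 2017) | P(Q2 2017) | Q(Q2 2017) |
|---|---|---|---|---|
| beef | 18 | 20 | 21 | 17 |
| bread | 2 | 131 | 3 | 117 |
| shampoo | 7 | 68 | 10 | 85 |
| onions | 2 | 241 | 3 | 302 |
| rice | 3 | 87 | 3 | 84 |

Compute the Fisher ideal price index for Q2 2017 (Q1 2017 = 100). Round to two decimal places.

135.48

Laspeyres component (base-period weights):
ΣP(Q2 2017)Q(Q1 2017) = 21×20 + 3×131 + 10×68 + 3×241 + 3×87 = 420 + 393 + 680 + 723 + 261 = 2477
ΣP(Q1 2017)Q(Q1 2017) = 18×20 + 2×131 + 7×68 + 2×241 + 3×87 = 360 + 262 + 476 + 482 + 261 = 1841
L = 2477 / 1841 × 100 = 134.5464
Paasche component (current-period weights):
ΣP(Q2 2017)Q(Q2 2017) = 21×17 + 3×117 + 10×85 + 3×302 + 3×84 = 357 + 351 + 850 + 906 + 252 = 2716
ΣP(Q1 2017)Q(Q2 2017) = 18×17 + 2×117 + 7×85 + 2×302 + 3×84 = 306 + 234 + 595 + 604 + 252 = 1991
P = 2716 / 1991 × 100 = 136.4139
Fisher = √(L × P) = √(134.5464 × 136.4139) = 135.4769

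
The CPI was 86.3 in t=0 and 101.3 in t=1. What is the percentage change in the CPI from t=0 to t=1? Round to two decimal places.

Change = (101.3 − 86.3) / 86.3 × 100
       = 15.0 / 86.3 × 100 = 17.3812%

17.38%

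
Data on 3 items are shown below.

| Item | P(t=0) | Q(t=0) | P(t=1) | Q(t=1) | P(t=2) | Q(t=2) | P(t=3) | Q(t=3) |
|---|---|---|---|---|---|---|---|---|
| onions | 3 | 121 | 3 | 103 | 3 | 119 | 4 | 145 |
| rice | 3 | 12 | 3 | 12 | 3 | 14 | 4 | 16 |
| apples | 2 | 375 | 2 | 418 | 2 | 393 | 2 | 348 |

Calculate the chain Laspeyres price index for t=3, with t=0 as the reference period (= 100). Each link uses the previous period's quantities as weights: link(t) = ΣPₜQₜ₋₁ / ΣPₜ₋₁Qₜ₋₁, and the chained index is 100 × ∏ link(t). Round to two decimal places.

111.22

Link t=0→t=1:
ΣP(t=1)Q(t=0) = 3×121 + 3×12 + 2×375 = 363 + 36 + 750 = 1149
ΣP(t=0)Q(t=0) = 3×121 + 3×12 + 2×375 = 363 + 36 + 750 = 1149
link = 1149/1149 = 1.000000
Link t=1→t=2:
ΣP(t=2)Q(t=1) = 3×103 + 3×12 + 2×418 = 309 + 36 + 836 = 1181
ΣP(t=1)Q(t=1) = 3×103 + 3×12 + 2×418 = 309 + 36 + 836 = 1181
link = 1181/1181 = 1.000000
Link t=2→t=3:
ΣP(t=3)Q(t=2) = 4×119 + 4×14 + 2×393 = 476 + 56 + 786 = 1318
ΣP(t=2)Q(t=2) = 3×119 + 3×14 + 2×393 = 357 + 42 + 786 = 1185
link = 1318/1185 = 1.112236
Chained index = 100 × 1.000000 × 1.000000 × 1.112236 = 111.2236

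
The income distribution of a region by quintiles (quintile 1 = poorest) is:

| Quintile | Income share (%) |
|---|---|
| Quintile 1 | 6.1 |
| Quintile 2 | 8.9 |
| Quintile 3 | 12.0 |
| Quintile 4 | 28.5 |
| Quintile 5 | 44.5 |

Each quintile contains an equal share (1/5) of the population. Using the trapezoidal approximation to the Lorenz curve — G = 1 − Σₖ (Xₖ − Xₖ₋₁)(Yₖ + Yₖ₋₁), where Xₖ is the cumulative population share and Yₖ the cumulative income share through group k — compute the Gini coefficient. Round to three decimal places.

Cumulative income shares Yₖ: 0.0610, 0.1500, 0.2700, 0.5550, 1.0000
Σ (Xₖ−Xₖ₋₁)(Yₖ+Yₖ₋₁) = (1/5)(0.0610+0.0000) + (1/5)(0.1500+0.0610) + (1/5)(0.2700+0.1500) + (1/5)(0.5550+0.2700) + (1/5)(1.0000+0.5550)
  = 0.0122 + 0.0422 + 0.0840 + 0.1650 + 0.3110 = 0.6144
G = 1 − 0.6144 = 0.3856

0.386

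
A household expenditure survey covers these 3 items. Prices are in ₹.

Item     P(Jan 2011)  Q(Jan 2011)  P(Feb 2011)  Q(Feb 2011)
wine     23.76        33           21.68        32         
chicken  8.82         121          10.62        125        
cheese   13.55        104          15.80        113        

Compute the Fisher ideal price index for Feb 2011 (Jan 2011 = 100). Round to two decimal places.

Laspeyres component (base-period weights):
ΣP(Feb 2011)Q(Jan 2011) = 21.68×33 + 10.62×121 + 15.80×104 = 715.44 + 1285.02 + 1643.2 = 3643.66
ΣP(Jan 2011)Q(Jan 2011) = 23.76×33 + 8.82×121 + 13.55×104 = 784.08 + 1067.22 + 1409.2 = 3260.5
L = 3643.66 / 3260.5 × 100 = 111.7516
Paasche component (current-period weights):
ΣP(Feb 2011)Q(Feb 2011) = 21.68×32 + 10.62×125 + 15.80×113 = 693.76 + 1327.5 + 1785.4 = 3806.66
ΣP(Jan 2011)Q(Feb 2011) = 23.76×32 + 8.82×125 + 13.55×113 = 760.32 + 1102.5 + 1531.15 = 3393.97
P = 3806.66 / 3393.97 × 100 = 112.1595
Fisher = √(L × P) = √(111.7516 × 112.1595) = 111.9554

111.96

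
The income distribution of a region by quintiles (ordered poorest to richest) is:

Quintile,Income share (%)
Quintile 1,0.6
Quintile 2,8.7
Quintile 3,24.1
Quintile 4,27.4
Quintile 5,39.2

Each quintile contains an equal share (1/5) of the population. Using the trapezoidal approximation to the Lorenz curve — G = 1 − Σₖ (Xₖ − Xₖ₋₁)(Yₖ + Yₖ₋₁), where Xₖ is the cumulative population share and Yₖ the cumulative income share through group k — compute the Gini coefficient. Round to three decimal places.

Cumulative income shares Yₖ: 0.0060, 0.0930, 0.3340, 0.6080, 1.0000
Σ (Xₖ−Xₖ₋₁)(Yₖ+Yₖ₋₁) = (1/5)(0.0060+0.0000) + (1/5)(0.0930+0.0060) + (1/5)(0.3340+0.0930) + (1/5)(0.6080+0.3340) + (1/5)(1.0000+0.6080)
  = 0.0012 + 0.0198 + 0.0854 + 0.1884 + 0.3216 = 0.6164
G = 1 − 0.6164 = 0.3836

0.384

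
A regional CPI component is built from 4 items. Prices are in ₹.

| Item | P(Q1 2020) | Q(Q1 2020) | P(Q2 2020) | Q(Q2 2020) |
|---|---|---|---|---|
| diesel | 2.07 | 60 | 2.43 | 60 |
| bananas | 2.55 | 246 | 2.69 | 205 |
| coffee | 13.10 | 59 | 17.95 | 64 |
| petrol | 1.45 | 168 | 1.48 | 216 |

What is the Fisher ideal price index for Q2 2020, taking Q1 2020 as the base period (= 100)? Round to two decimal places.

120.03

Laspeyres component (base-period weights):
ΣP(Q2 2020)Q(Q1 2020) = 2.43×60 + 2.69×246 + 17.95×59 + 1.48×168 = 145.8 + 661.74 + 1059.05 + 248.64 = 2115.23
ΣP(Q1 2020)Q(Q1 2020) = 2.07×60 + 2.55×246 + 13.10×59 + 1.45×168 = 124.2 + 627.3 + 772.9 + 243.6 = 1768
L = 2115.23 / 1768 × 100 = 119.6397
Paasche component (current-period weights):
ΣP(Q2 2020)Q(Q2 2020) = 2.43×60 + 2.69×205 + 17.95×64 + 1.48×216 = 145.8 + 551.45 + 1148.8 + 319.68 = 2165.73
ΣP(Q1 2020)Q(Q2 2020) = 2.07×60 + 2.55×205 + 13.10×64 + 1.45×216 = 124.2 + 522.75 + 838.4 + 313.2 = 1798.55
P = 2165.73 / 1798.55 × 100 = 120.4153
Fisher = √(L × P) = √(119.6397 × 120.4153) = 120.0269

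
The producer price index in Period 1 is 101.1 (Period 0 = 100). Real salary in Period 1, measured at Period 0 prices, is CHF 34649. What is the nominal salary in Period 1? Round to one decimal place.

35030.1

Nominal = Real × (Index/100) = 34649 × (101.1/100)
        = 34649 × 1.011 = 35030.1390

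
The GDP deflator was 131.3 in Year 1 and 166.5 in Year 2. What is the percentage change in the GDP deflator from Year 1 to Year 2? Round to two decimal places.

Change = (166.5 − 131.3) / 131.3 × 100
       = 35.2 / 131.3 × 100 = 26.8088%

26.81%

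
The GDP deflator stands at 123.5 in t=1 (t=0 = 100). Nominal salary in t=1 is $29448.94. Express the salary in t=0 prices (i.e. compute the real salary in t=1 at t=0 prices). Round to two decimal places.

Real = Nominal ÷ (Index/100) = 29448.94 ÷ (123.5/100)
     = 29448.94 ÷ 1.235 = 23845.2955

23845.30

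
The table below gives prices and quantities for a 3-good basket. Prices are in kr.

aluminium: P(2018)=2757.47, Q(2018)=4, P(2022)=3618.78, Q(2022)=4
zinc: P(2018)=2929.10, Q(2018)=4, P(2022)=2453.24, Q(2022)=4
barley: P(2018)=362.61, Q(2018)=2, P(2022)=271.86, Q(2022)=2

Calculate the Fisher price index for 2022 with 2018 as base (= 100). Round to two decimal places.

105.80

Laspeyres component (base-period weights):
ΣP(2022)Q(2018) = 3618.78×4 + 2453.24×4 + 271.86×2 = 14475.12 + 9812.96 + 543.72 = 24831.8
ΣP(2018)Q(2018) = 2757.47×4 + 2929.10×4 + 362.61×2 = 11029.88 + 11716.4 + 725.22 = 23471.5
L = 24831.8 / 23471.5 × 100 = 105.7955
Paasche component (current-period weights):
ΣP(2022)Q(2022) = 3618.78×4 + 2453.24×4 + 271.86×2 = 14475.12 + 9812.96 + 543.72 = 24831.8
ΣP(2018)Q(2022) = 2757.47×4 + 2929.10×4 + 362.61×2 = 11029.88 + 11716.4 + 725.22 = 23471.5
P = 24831.8 / 23471.5 × 100 = 105.7955
Fisher = √(L × P) = √(105.7955 × 105.7955) = 105.7955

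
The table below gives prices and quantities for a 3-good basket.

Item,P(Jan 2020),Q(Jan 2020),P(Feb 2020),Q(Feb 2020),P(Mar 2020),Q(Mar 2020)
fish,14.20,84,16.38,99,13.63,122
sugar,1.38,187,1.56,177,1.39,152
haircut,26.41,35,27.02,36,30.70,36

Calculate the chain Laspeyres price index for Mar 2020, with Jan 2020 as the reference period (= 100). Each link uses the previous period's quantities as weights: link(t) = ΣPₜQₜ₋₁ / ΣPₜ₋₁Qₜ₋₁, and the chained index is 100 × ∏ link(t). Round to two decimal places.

103.51

Link Jan 2020→Feb 2020:
ΣP(Feb 2020)Q(Jan 2020) = 16.38×84 + 1.56×187 + 27.02×35 = 1375.92 + 291.72 + 945.7 = 2613.34
ΣP(Jan 2020)Q(Jan 2020) = 14.20×84 + 1.38×187 + 26.41×35 = 1192.8 + 258.06 + 924.35 = 2375.21
link = 2613.34/2375.21 = 1.100256
Link Feb 2020→Mar 2020:
ΣP(Mar 2020)Q(Feb 2020) = 13.63×99 + 1.39×177 + 30.70×36 = 1349.37 + 246.03 + 1105.2 = 2700.6
ΣP(Feb 2020)Q(Feb 2020) = 16.38×99 + 1.56×177 + 27.02×36 = 1621.62 + 276.12 + 972.72 = 2870.46
link = 2700.6/2870.46 = 0.940825
Chained index = 100 × 1.100256 × 0.940825 = 103.5149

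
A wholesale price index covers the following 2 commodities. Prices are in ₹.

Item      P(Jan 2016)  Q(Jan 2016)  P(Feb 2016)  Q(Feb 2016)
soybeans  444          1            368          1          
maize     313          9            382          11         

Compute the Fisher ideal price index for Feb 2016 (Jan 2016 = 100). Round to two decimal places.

117.14

Laspeyres component (base-period weights):
ΣP(Feb 2016)Q(Jan 2016) = 368×1 + 382×9 = 368 + 3438 = 3806
ΣP(Jan 2016)Q(Jan 2016) = 444×1 + 313×9 = 444 + 2817 = 3261
L = 3806 / 3261 × 100 = 116.7127
Paasche component (current-period weights):
ΣP(Feb 2016)Q(Feb 2016) = 368×1 + 382×11 = 368 + 4202 = 4570
ΣP(Jan 2016)Q(Feb 2016) = 444×1 + 313×11 = 444 + 3443 = 3887
P = 4570 / 3887 × 100 = 117.5714
Fisher = √(L × P) = √(116.7127 × 117.5714) = 117.1412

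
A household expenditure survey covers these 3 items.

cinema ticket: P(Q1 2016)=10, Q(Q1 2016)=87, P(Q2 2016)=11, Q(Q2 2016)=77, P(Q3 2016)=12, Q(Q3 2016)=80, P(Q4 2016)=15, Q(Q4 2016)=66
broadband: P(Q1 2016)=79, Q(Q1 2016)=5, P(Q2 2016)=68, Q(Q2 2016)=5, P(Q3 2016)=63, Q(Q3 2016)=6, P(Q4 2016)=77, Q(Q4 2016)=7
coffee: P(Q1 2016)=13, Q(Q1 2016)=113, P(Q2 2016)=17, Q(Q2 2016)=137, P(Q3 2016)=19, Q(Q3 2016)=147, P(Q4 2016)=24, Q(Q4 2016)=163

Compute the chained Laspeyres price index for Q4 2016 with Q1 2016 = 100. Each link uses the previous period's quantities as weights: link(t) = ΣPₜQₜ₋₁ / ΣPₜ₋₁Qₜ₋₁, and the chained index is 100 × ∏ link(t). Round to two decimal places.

161.59

Link Q1 2016→Q2 2016:
ΣP(Q2 2016)Q(Q1 2016) = 11×87 + 68×5 + 17×113 = 957 + 340 + 1921 = 3218
ΣP(Q1 2016)Q(Q1 2016) = 10×87 + 79×5 + 13×113 = 870 + 395 + 1469 = 2734
link = 3218/2734 = 1.177030
Link Q2 2016→Q3 2016:
ΣP(Q3 2016)Q(Q2 2016) = 12×77 + 63×5 + 19×137 = 924 + 315 + 2603 = 3842
ΣP(Q2 2016)Q(Q2 2016) = 11×77 + 68×5 + 17×137 = 847 + 340 + 2329 = 3516
link = 3842/3516 = 1.092719
Link Q3 2016→Q4 2016:
ΣP(Q4 2016)Q(Q3 2016) = 15×80 + 77×6 + 24×147 = 1200 + 462 + 3528 = 5190
ΣP(Q3 2016)Q(Q3 2016) = 12×80 + 63×6 + 19×147 = 960 + 378 + 2793 = 4131
link = 5190/4131 = 1.256354
Chained index = 100 × 1.177030 × 1.092719 × 1.256354 = 161.5877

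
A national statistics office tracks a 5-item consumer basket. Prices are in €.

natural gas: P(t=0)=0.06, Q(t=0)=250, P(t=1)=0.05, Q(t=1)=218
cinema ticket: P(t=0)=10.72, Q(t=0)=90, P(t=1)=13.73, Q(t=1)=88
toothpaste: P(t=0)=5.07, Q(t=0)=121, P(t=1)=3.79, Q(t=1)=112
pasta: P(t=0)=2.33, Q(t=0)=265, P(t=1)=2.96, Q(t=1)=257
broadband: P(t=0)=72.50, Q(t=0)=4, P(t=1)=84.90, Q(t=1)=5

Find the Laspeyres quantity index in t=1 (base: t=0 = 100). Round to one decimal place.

Laspeyres quantity index uses base-period prices as weights.
ΣP(t=0)·Q(t=1) = 0.06×218 + 10.72×88 + 5.07×112 + 2.33×257 + 72.50×5 = 13.08 + 943.36 + 567.84 + 598.81 + 362.5 = 2485.59
ΣP(t=0)·Q(t=0) = 0.06×250 + 10.72×90 + 5.07×121 + 2.33×265 + 72.50×4 = 15 + 964.8 + 613.47 + 617.45 + 290 = 2500.72
Index = 2485.59 / 2500.72 × 100 = 99.3950

99.4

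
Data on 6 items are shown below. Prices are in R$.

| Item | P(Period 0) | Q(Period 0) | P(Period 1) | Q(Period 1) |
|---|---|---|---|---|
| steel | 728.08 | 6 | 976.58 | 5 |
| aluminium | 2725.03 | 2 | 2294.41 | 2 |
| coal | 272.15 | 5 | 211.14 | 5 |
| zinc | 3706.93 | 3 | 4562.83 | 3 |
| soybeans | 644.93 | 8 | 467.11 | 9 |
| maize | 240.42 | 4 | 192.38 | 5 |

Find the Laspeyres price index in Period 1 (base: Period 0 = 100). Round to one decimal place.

104.5

Laspeyres price index uses base-period quantities as weights.
ΣP(Period 1)·Q(Period 0) = 976.58×6 + 2294.41×2 + 211.14×5 + 4562.83×3 + 467.11×8 + 192.38×4 = 5859.48 + 4588.82 + 1055.7 + 13688.49 + 3736.88 + 769.52 = 29698.89
ΣP(Period 0)·Q(Period 0) = 728.08×6 + 2725.03×2 + 272.15×5 + 3706.93×3 + 644.93×8 + 240.42×4 = 4368.48 + 5450.06 + 1360.75 + 11120.79 + 5159.44 + 961.68 = 28421.2
Index = 29698.89 / 28421.2 × 100 = 104.4956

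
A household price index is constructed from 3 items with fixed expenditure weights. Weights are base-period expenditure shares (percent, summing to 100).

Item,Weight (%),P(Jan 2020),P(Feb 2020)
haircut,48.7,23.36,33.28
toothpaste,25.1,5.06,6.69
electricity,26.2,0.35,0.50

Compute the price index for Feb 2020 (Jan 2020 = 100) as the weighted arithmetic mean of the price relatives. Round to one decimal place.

140.0

haircut: 48.7 × (33.28/23.36) = 48.7 × 1.424658 = 69.3808
toothpaste: 25.1 × (6.69/5.06) = 25.1 × 1.322134 = 33.1856
electricity: 26.2 × (0.50/0.35) = 26.2 × 1.428571 = 37.4286
Index = Σ wᵢ·(p₁ᵢ/p₀ᵢ) = 69.3808 + 33.1856 + 37.4286 = 139.9950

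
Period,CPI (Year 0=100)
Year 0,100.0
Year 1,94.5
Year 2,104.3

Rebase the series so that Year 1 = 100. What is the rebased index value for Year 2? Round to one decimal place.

110.4

Rebased(Year 2) = 104.3 / 94.5 × 100 = 110.3704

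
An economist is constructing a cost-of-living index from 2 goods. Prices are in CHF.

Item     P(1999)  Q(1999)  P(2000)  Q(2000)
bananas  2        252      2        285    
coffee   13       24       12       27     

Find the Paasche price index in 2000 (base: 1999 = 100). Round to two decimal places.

Paasche price index uses current-period quantities as weights.
ΣP(2000)·Q(2000) = 2×285 + 12×27 = 570 + 324 = 894
ΣP(1999)·Q(2000) = 2×285 + 13×27 = 570 + 351 = 921
Index = 894 / 921 × 100 = 97.0684

97.07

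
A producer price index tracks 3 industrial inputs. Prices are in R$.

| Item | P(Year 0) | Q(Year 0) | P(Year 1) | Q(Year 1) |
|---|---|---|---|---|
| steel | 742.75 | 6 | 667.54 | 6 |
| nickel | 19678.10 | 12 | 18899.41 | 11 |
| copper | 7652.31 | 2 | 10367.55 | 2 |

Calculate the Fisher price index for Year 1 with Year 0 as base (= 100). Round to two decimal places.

Laspeyres component (base-period weights):
ΣP(Year 1)Q(Year 0) = 667.54×6 + 18899.41×12 + 10367.55×2 = 4005.24 + 226792.92 + 20735.1 = 251533.26
ΣP(Year 0)Q(Year 0) = 742.75×6 + 19678.10×12 + 7652.31×2 = 4456.5 + 236137.2 + 15304.62 = 255898.32
L = 251533.26 / 255898.32 × 100 = 98.2942
Paasche component (current-period weights):
ΣP(Year 1)Q(Year 1) = 667.54×6 + 18899.41×11 + 10367.55×2 = 4005.24 + 207893.51 + 20735.1 = 232633.85
ΣP(Year 0)Q(Year 1) = 742.75×6 + 19678.10×11 + 7652.31×2 = 4456.5 + 216459.1 + 15304.62 = 236220.22
P = 232633.85 / 236220.22 × 100 = 98.4818
Fisher = √(L × P) = √(98.2942 × 98.4818) = 98.3879

98.39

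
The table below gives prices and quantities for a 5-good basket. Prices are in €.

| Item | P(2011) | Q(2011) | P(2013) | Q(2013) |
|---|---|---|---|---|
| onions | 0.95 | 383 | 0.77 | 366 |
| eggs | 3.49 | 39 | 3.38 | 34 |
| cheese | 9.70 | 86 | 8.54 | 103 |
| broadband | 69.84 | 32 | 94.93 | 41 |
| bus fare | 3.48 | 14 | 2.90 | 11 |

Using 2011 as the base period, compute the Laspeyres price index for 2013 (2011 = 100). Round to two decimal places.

Laspeyres price index uses base-period quantities as weights.
ΣP(2013)·Q(2011) = 0.77×383 + 3.38×39 + 8.54×86 + 94.93×32 + 2.90×14 = 294.91 + 131.82 + 734.44 + 3037.76 + 40.6 = 4239.53
ΣP(2011)·Q(2011) = 0.95×383 + 3.49×39 + 9.70×86 + 69.84×32 + 3.48×14 = 363.85 + 136.11 + 834.2 + 2234.88 + 48.72 = 3617.76
Index = 4239.53 / 3617.76 × 100 = 117.1866

117.19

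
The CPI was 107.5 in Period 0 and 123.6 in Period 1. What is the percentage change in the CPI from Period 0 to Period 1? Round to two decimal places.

14.98%

Change = (123.6 − 107.5) / 107.5 × 100
       = 16.1 / 107.5 × 100 = 14.9767%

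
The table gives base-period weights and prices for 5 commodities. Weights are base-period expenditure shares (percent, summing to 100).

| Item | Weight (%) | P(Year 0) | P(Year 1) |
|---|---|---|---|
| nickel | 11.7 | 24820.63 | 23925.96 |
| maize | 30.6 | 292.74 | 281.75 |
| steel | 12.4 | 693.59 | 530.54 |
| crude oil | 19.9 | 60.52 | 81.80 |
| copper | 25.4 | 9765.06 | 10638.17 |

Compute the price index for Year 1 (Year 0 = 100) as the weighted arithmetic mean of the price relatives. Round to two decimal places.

104.78

nickel: 11.7 × (23925.96/24820.63) = 11.7 × 0.963955 = 11.2783
maize: 30.6 × (281.75/292.74) = 30.6 × 0.962458 = 29.4512
steel: 12.4 × (530.54/693.59) = 12.4 × 0.764919 = 9.4850
crude oil: 19.9 × (81.80/60.52) = 19.9 × 1.351619 = 26.8972
copper: 25.4 × (10638.17/9765.06) = 25.4 × 1.089412 = 27.6711
Index = Σ wᵢ·(p₁ᵢ/p₀ᵢ) = 11.2783 + 29.4512 + 9.4850 + 26.8972 + 27.6711 = 104.7828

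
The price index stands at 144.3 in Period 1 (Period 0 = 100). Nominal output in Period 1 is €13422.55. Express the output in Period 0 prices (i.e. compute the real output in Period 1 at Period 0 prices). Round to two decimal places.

9301.84

Real = Nominal ÷ (Index/100) = 13422.55 ÷ (144.3/100)
     = 13422.55 ÷ 1.443 = 9301.8365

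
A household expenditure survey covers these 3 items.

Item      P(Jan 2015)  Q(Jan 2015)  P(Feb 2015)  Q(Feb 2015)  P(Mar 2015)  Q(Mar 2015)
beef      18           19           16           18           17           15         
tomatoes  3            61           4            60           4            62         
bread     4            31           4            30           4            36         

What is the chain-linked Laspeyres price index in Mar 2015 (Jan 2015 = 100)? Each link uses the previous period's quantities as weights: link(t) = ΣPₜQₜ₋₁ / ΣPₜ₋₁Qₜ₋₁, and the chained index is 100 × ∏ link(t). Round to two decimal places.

Link Jan 2015→Feb 2015:
ΣP(Feb 2015)Q(Jan 2015) = 16×19 + 4×61 + 4×31 = 304 + 244 + 124 = 672
ΣP(Jan 2015)Q(Jan 2015) = 18×19 + 3×61 + 4×31 = 342 + 183 + 124 = 649
link = 672/649 = 1.035439
Link Feb 2015→Mar 2015:
ΣP(Mar 2015)Q(Feb 2015) = 17×18 + 4×60 + 4×30 = 306 + 240 + 120 = 666
ΣP(Feb 2015)Q(Feb 2015) = 16×18 + 4×60 + 4×30 = 288 + 240 + 120 = 648
link = 666/648 = 1.027778
Chained index = 100 × 1.035439 × 1.027778 = 106.4201

106.42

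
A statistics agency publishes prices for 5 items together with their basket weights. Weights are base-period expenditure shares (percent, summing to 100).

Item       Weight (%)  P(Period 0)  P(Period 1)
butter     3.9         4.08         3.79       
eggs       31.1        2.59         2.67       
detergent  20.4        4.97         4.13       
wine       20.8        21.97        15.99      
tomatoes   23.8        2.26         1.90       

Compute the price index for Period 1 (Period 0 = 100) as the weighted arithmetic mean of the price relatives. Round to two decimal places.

87.78

butter: 3.9 × (3.79/4.08) = 3.9 × 0.928922 = 3.6228
eggs: 31.1 × (2.67/2.59) = 31.1 × 1.030888 = 32.0606
detergent: 20.4 × (4.13/4.97) = 20.4 × 0.830986 = 16.9521
wine: 20.8 × (15.99/21.97) = 20.8 × 0.727811 = 15.1385
tomatoes: 23.8 × (1.90/2.26) = 23.8 × 0.840708 = 20.0088
Index = Σ wᵢ·(p₁ᵢ/p₀ᵢ) = 3.6228 + 32.0606 + 16.9521 + 15.1385 + 20.0088 = 87.7828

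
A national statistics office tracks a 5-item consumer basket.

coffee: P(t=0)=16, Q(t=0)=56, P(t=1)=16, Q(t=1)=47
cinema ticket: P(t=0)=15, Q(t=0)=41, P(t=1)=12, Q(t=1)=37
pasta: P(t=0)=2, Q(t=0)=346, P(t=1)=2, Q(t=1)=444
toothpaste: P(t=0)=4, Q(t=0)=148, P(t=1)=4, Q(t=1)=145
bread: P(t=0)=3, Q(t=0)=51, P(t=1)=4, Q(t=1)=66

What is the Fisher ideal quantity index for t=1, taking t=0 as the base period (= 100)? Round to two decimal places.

Laspeyres component (base-period weights):
ΣP(t=0)Q(t=1) = 16×47 + 15×37 + 2×444 + 4×145 + 3×66 = 752 + 555 + 888 + 580 + 198 = 2973
ΣP(t=0)Q(t=0) = 16×56 + 15×41 + 2×346 + 4×148 + 3×51 = 896 + 615 + 692 + 592 + 153 = 2948
L = 2973 / 2948 × 100 = 100.8480
Paasche component (current-period weights):
ΣP(t=1)Q(t=1) = 16×47 + 12×37 + 2×444 + 4×145 + 4×66 = 752 + 444 + 888 + 580 + 264 = 2928
ΣP(t=1)Q(t=0) = 16×56 + 12×41 + 2×346 + 4×148 + 4×51 = 896 + 492 + 692 + 592 + 204 = 2876
P = 2928 / 2876 × 100 = 101.8081
Fisher = √(L × P) = √(100.8480 × 101.8081) = 101.3269

101.33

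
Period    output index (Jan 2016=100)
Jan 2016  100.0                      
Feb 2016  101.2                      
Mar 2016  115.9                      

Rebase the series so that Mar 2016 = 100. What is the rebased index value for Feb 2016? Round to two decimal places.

87.32

Rebased(Feb 2016) = 101.2 / 115.9 × 100 = 87.3167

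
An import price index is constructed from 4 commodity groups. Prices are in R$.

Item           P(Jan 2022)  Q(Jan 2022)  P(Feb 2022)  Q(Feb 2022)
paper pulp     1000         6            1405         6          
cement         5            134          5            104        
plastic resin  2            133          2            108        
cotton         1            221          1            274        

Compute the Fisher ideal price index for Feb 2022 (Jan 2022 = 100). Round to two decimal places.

Laspeyres component (base-period weights):
ΣP(Feb 2022)Q(Jan 2022) = 1405×6 + 5×134 + 2×133 + 1×221 = 8430 + 670 + 266 + 221 = 9587
ΣP(Jan 2022)Q(Jan 2022) = 1000×6 + 5×134 + 2×133 + 1×221 = 6000 + 670 + 266 + 221 = 7157
L = 9587 / 7157 × 100 = 133.9528
Paasche component (current-period weights):
ΣP(Feb 2022)Q(Feb 2022) = 1405×6 + 5×104 + 2×108 + 1×274 = 8430 + 520 + 216 + 274 = 9440
ΣP(Jan 2022)Q(Feb 2022) = 1000×6 + 5×104 + 2×108 + 1×274 = 6000 + 520 + 216 + 274 = 7010
P = 9440 / 7010 × 100 = 134.6648
Fisher = √(L × P) = √(133.9528 × 134.6648) = 134.3083

134.31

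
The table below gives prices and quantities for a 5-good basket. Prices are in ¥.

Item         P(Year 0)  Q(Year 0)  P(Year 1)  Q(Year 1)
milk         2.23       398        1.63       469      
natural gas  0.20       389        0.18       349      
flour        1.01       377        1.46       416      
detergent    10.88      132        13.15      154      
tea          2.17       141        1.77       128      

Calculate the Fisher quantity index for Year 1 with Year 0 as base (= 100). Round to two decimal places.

113.12

Laspeyres component (base-period weights):
ΣP(Year 0)Q(Year 1) = 2.23×469 + 0.20×349 + 1.01×416 + 10.88×154 + 2.17×128 = 1045.87 + 69.8 + 420.16 + 1675.52 + 277.76 = 3489.11
ΣP(Year 0)Q(Year 0) = 2.23×398 + 0.20×389 + 1.01×377 + 10.88×132 + 2.17×141 = 887.54 + 77.8 + 380.77 + 1436.16 + 305.97 = 3088.24
L = 3489.11 / 3088.24 × 100 = 112.9805
Paasche component (current-period weights):
ΣP(Year 1)Q(Year 1) = 1.63×469 + 0.18×349 + 1.46×416 + 13.15×154 + 1.77×128 = 764.47 + 62.82 + 607.36 + 2025.1 + 226.56 = 3686.31
ΣP(Year 1)Q(Year 0) = 1.63×398 + 0.18×389 + 1.46×377 + 13.15×132 + 1.77×141 = 648.74 + 70.02 + 550.42 + 1735.8 + 249.57 = 3254.55
P = 3686.31 / 3254.55 × 100 = 113.2664
Fisher = √(L × P) = √(112.9805 × 113.2664) = 113.1234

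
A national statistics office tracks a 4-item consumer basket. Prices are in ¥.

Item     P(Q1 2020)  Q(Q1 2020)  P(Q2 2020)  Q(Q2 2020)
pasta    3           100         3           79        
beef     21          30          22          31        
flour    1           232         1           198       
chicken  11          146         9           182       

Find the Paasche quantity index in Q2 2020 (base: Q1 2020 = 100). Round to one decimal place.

109.9

Paasche quantity index uses current-period prices as weights.
ΣP(Q2 2020)·Q(Q2 2020) = 3×79 + 22×31 + 1×198 + 9×182 = 237 + 682 + 198 + 1638 = 2755
ΣP(Q2 2020)·Q(Q1 2020) = 3×100 + 22×30 + 1×232 + 9×146 = 300 + 660 + 232 + 1314 = 2506
Index = 2755 / 2506 × 100 = 109.9362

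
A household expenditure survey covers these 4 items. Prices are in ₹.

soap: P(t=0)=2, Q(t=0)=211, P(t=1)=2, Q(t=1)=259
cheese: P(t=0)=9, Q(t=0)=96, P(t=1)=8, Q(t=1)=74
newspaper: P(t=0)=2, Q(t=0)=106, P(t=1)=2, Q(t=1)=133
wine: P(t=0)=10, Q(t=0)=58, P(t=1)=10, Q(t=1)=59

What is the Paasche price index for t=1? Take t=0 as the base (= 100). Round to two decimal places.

Paasche price index uses current-period quantities as weights.
ΣP(t=1)·Q(t=1) = 2×259 + 8×74 + 2×133 + 10×59 = 518 + 592 + 266 + 590 = 1966
ΣP(t=0)·Q(t=1) = 2×259 + 9×74 + 2×133 + 10×59 = 518 + 666 + 266 + 590 = 2040
Index = 1966 / 2040 × 100 = 96.3725

96.37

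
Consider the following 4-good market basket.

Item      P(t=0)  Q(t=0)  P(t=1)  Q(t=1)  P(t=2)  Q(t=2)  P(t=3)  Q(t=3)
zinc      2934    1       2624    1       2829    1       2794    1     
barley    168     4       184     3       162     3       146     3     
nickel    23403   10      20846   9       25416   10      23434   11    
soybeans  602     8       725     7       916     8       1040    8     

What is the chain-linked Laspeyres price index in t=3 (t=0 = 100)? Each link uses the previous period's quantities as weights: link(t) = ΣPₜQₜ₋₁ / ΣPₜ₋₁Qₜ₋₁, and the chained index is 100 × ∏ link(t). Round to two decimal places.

101.48

Link t=0→t=1:
ΣP(t=1)Q(t=0) = 2624×1 + 184×4 + 20846×10 + 725×8 = 2624 + 736 + 208460 + 5800 = 217620
ΣP(t=0)Q(t=0) = 2934×1 + 168×4 + 23403×10 + 602×8 = 2934 + 672 + 234030 + 4816 = 242452
link = 217620/242452 = 0.897580
Link t=1→t=2:
ΣP(t=2)Q(t=1) = 2829×1 + 162×3 + 25416×9 + 916×7 = 2829 + 486 + 228744 + 6412 = 238471
ΣP(t=1)Q(t=1) = 2624×1 + 184×3 + 20846×9 + 725×7 = 2624 + 552 + 187614 + 5075 = 195865
link = 238471/195865 = 1.217527
Link t=2→t=3:
ΣP(t=3)Q(t=2) = 2794×1 + 146×3 + 23434×10 + 1040×8 = 2794 + 438 + 234340 + 8320 = 245892
ΣP(t=2)Q(t=2) = 2829×1 + 162×3 + 25416×10 + 916×8 = 2829 + 486 + 254160 + 7328 = 264803
link = 245892/264803 = 0.928585
Chained index = 100 × 0.897580 × 1.217527 × 0.928585 = 101.4783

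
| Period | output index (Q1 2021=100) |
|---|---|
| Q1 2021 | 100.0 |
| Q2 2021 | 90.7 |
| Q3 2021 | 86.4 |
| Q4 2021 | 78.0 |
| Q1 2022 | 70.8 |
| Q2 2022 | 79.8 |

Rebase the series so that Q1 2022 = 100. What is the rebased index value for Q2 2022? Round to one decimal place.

112.7

Rebased(Q2 2022) = 79.8 / 70.8 × 100 = 112.7119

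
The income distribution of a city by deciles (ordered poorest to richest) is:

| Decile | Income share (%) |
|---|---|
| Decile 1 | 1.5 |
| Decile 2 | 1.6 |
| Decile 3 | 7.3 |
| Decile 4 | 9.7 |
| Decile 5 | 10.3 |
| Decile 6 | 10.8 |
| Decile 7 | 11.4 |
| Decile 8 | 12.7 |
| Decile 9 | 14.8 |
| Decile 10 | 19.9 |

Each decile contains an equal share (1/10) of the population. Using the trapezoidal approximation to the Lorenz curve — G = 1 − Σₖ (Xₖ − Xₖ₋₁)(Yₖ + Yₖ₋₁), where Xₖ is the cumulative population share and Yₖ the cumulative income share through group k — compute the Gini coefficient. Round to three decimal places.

0.291

Cumulative income shares Yₖ: 0.0150, 0.0310, 0.1040, 0.2010, 0.3040, 0.4120, 0.5260, 0.6530, 0.8010, 1.0000
Σ (Xₖ−Xₖ₋₁)(Yₖ+Yₖ₋₁) = (1/10)(0.0150+0.0000) + (1/10)(0.0310+0.0150) + (1/10)(0.1040+0.0310) + (1/10)(0.2010+0.1040) + (1/10)(0.3040+0.2010) + (1/10)(0.4120+0.3040) + (1/10)(0.5260+0.4120) + (1/10)(0.6530+0.5260) + (1/10)(0.8010+0.6530) + (1/10)(1.0000+0.8010)
  = 0.0015 + 0.0046 + 0.0135 + 0.0305 + 0.0505 + 0.0716 + 0.0938 + 0.1179 + 0.1454 + 0.1801 = 0.7094
G = 1 − 0.7094 = 0.2906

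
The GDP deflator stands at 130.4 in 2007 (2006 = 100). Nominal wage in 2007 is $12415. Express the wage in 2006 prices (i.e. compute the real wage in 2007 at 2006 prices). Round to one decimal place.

Real = Nominal ÷ (Index/100) = 12415 ÷ (130.4/100)
     = 12415 ÷ 1.304 = 9520.7055

9520.7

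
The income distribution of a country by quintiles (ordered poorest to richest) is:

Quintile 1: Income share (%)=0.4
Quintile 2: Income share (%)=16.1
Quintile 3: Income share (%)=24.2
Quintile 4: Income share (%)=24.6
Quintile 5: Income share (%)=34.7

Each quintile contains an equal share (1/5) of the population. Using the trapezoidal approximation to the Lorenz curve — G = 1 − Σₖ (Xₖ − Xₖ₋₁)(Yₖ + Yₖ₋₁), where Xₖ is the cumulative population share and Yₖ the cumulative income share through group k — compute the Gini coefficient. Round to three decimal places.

Cumulative income shares Yₖ: 0.0040, 0.1650, 0.4070, 0.6530, 1.0000
Σ (Xₖ−Xₖ₋₁)(Yₖ+Yₖ₋₁) = (1/5)(0.0040+0.0000) + (1/5)(0.1650+0.0040) + (1/5)(0.4070+0.1650) + (1/5)(0.6530+0.4070) + (1/5)(1.0000+0.6530)
  = 0.0008 + 0.0338 + 0.1144 + 0.2120 + 0.3306 = 0.6916
G = 1 − 0.6916 = 0.3084

0.308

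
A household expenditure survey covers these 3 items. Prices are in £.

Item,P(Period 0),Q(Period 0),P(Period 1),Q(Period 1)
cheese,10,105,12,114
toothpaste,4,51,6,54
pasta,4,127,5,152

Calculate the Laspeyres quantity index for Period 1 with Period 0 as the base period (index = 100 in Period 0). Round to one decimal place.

111.5

Laspeyres quantity index uses base-period prices as weights.
ΣP(Period 0)·Q(Period 1) = 10×114 + 4×54 + 4×152 = 1140 + 216 + 608 = 1964
ΣP(Period 0)·Q(Period 0) = 10×105 + 4×51 + 4×127 = 1050 + 204 + 508 = 1762
Index = 1964 / 1762 × 100 = 111.4642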